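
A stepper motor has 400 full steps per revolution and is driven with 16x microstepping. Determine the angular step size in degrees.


step = 360/(400*16) = 360/6400 = 0.0563

0.0563 degrees


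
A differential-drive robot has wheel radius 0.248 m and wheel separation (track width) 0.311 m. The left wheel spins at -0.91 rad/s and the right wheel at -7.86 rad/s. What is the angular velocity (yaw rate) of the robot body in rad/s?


omega = r*(wR - wL)/L = 0.248*(-7.86 - (-0.91))/0.311 = -5.5421

-5.5421 rad/s


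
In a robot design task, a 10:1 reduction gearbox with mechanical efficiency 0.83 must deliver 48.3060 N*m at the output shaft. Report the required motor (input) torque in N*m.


tau_in = tau_out / (N * eta) = 48.3060 / (10 * 0.83) = 5.8200

5.8200 N*m


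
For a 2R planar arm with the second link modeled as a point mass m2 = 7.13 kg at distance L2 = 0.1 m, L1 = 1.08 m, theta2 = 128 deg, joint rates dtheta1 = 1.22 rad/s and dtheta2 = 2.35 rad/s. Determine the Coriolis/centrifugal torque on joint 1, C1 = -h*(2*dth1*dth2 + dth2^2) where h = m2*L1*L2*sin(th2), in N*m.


h = m2*L1*L2*sin(th2) = 7.13*1.08*0.1*sin(128 deg) = 0.606800
C1 = -h*(2*1.22*2.35 + 2.35^2) = -0.606800*11.2565 = -6.8304

-6.8304 N*m


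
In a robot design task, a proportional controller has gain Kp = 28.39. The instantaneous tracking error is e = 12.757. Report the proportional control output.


u_P = Kp * e = 28.39 * 12.757 = 362.1712

362.1712


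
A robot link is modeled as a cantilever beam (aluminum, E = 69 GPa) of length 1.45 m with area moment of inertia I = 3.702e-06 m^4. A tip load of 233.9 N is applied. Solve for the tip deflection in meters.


delta = F*L^3/(3*E*I) = 233.9*1.45^3/(3*6.900e+10*3.702e-06)
      = 713.0733875/766314 = 9.3052e-04

9.3052e-04 m


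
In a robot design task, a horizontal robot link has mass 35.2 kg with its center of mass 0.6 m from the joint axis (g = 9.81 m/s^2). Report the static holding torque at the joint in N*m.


tau = m*g*L = 35.2 * 9.81 * 0.6 = 207.1872

207.1872 N*m


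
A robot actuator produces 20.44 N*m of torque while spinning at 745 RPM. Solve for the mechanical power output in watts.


omega = 745 * 2*pi/60 = 78.016218 rad/s
P = tau * omega = 20.44 * 78.016218 = 1594.6515

1594.6515 W


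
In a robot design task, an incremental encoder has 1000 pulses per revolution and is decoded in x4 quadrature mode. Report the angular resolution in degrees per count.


resolution = 360 / (PPR * 4) = 360 / 4000 = 0.0900

0.0900 degrees


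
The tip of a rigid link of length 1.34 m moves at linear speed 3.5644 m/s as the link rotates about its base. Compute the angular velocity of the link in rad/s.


omega = v / L = 3.5644 / 1.34 = 2.6600

2.6600 rad/s


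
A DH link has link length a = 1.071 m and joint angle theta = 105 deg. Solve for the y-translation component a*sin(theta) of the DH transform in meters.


a*sin(theta) = 1.071*sin(105 deg) = 1.0345

1.0345 m


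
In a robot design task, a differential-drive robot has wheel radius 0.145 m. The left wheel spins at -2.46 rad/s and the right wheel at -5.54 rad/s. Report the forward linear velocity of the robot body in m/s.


v = r*(wR + wL)/2 = 0.145*(-5.54 + -2.46)/2 = -0.5800

-0.5800 m/s


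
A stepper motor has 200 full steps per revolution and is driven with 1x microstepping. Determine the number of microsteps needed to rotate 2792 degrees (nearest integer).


step_size = 360/(200*1) = 360/200 = 1.800000 deg
n = 2792/(360/200) = 2792*200/360 = 1551.1111 -> 1551

1551 steps


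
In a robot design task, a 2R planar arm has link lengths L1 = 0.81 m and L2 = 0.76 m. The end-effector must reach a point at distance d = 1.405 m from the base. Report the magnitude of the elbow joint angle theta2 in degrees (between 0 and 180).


cos(th2) = (d^2 - L1^2 - L2^2)/(2*L1*L2) = (1.405^2 - 0.81^2 - 0.76^2)/(2*0.81*0.76) = 0.60130361
th2 = acos(0.60130361) = 53.0367 deg

53.0367 degrees


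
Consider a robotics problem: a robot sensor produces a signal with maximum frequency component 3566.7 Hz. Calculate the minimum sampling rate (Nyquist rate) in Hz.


f_s,min = 2*f_max = 2*3566.7 = 7133.4000

7133.4000 Hz


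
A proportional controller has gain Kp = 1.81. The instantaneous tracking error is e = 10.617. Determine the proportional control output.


u_P = Kp * e = 1.81 * 10.617 = 19.2168

19.2168


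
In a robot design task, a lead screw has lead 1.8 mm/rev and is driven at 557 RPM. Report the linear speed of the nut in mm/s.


v = lead * (RPM/60) = 1.8*557/60 = 16.7100

16.7100 mm/s


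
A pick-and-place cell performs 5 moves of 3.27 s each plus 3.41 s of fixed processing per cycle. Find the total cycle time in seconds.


T = 5*3.27 + 3.41 = 19.7600

19.7600 s


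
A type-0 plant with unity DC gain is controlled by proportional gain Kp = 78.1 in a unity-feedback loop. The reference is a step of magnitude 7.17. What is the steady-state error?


e_ss = R/(1 + Kp) = 7.17/(1 + 78.1) = 7.17/79.1000 = 0.0906

0.0906


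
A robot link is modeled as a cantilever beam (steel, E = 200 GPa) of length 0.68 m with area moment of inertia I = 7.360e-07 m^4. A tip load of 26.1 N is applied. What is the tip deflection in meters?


delta = F*L^3/(3*E*I) = 26.1*0.68^3/(3*2.000e+11*7.360e-07)
      = 8.2066752/441600 = 1.8584e-05

1.8584e-05 m


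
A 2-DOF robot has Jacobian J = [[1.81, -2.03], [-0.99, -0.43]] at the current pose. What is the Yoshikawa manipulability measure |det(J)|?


det(J) = 1.81*-0.43 - (-2.03)*(-0.99) = -2.7880
|det(J)| = 2.7880

2.7880


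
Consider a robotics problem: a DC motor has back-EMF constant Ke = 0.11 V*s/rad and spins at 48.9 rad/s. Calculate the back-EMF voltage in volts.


V_emf = Ke * omega = 0.11*48.9 = 5.3790

5.3790 V


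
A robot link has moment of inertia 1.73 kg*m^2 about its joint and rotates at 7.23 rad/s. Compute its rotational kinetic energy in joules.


KE = (1/2)*I*omega^2 = 0.5*1.73*7.23^2 = 45.2161

45.2161 J


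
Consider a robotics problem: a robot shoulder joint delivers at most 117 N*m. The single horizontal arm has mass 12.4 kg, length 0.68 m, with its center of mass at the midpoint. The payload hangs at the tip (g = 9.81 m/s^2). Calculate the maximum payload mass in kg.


tau_arm = m_arm*g*(L/2) = 12.4*9.81*0.68/2 = 41.3590 N*m
tau_payload = tau_max - tau_arm = 117 - 41.3590 = 75.6410
m_payload = tau_payload / (g*L) = 75.6410 / (9.81*0.68) = 11.3391

11.3391 kg


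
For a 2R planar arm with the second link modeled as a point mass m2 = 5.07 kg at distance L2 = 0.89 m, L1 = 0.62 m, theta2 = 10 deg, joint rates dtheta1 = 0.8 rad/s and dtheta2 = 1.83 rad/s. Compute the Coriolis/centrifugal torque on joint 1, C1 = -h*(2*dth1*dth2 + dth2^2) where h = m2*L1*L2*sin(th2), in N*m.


h = m2*L1*L2*sin(th2) = 5.07*0.62*0.89*sin(10 deg) = 0.485803
C1 = -h*(2*0.8*1.83 + 1.83^2) = -0.485803*6.2769 = -3.0493

-3.0493 N*m


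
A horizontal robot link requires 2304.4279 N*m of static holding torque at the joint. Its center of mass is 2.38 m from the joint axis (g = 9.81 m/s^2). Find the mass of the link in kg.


m = tau / (g*L) = 2304.4279 / (9.81 * 2.38) = 98.7000

98.7000 kg


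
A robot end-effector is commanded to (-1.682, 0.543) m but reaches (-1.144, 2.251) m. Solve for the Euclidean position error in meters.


dx = -1.144 - (-1.682) = 0.5380, dy = 2.251 - (0.543) = 1.7080
err = sqrt(0.289444 + 2.917264) = 1.7907

1.7907 m


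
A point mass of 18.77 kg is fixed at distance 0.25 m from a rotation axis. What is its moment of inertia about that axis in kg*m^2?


I = m*r^2 = 18.77*0.25^2 = 1.1731

1.1731 kg*m^2


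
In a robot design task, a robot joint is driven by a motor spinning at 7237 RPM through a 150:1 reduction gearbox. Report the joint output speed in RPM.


omega_joint = omega_motor / N = 7237 / 150 = 48.2467

48.2467 RPM


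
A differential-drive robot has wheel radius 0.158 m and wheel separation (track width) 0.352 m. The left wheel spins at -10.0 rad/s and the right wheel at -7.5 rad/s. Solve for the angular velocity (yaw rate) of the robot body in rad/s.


omega = r*(wR - wL)/L = 0.158*(-7.5 - (-10.0))/0.352 = 1.1222

1.1222 rad/s


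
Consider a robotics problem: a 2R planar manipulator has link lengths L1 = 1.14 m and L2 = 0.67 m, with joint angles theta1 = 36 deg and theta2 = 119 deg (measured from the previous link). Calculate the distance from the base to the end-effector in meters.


x = L1*cos(th1) + L2*cos(th1+th2) = 0.315053
y = L1*sin(th1) + L2*sin(th1+th2) = 0.953229
d = sqrt(x^2 + y^2) = sqrt(0.099258 + 0.908646) = 1.0039

1.0039 m


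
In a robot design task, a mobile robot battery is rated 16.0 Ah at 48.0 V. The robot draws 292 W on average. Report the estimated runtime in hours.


E = 16.0*48.0 = 768.0000 Wh
t = E/P = 768.0000/292 = 2.6301

2.6301 hours


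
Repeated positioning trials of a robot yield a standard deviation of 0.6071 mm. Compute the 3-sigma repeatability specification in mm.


repeatability = 3*sigma = 3*0.6071 = 1.8213

1.8213 mm


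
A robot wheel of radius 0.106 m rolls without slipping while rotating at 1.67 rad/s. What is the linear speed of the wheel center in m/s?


v = omega * r = 1.67 * 0.106 = 0.1770

0.1770 m/s


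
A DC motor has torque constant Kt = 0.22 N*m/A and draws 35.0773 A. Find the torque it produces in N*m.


tau = Kt * I = 0.22*35.0773 = 7.7170

7.7170 N*m


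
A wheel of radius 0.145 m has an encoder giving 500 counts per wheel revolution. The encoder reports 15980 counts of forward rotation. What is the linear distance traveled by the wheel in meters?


revs = 15980/500 = 31.960000
d = revs * 2*pi*r = 31.960000 * 2*pi*0.145 = 29.1175

29.1175 m


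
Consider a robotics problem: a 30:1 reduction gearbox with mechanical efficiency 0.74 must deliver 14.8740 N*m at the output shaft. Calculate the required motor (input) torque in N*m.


tau_in = tau_out / (N * eta) = 14.8740 / (30 * 0.74) = 0.6700

0.6700 N*m


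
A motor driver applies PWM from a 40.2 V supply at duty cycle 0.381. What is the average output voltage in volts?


V_avg = V_supply * D = 40.2*0.381 = 15.3162

15.3162 V


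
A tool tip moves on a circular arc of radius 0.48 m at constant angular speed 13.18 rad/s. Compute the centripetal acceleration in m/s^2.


a_c = omega^2 * r = 13.18^2 * 0.48 = 83.3820

83.3820 m/s^2


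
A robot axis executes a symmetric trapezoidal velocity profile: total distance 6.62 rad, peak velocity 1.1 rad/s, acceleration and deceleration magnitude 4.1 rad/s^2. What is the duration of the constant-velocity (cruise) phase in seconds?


t_acc = v/a = 0.268293 s, d_acc = v^2/(2a) = 0.147561 rad each
d_cruise = 6.62 - 2*0.147561 = 6.324878 rad
t_cruise = d_cruise/v = 6.324878/1.1 = 5.7499

5.7499 s


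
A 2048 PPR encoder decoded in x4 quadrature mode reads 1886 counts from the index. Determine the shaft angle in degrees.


angle = counts * 360 / (PPR*4) = 1886 * 360 / 8192 = 82.8809

82.8809 degrees


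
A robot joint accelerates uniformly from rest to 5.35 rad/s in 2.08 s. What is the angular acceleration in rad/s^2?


alpha = delta_omega / t = 5.35 / 2.08 = 2.5721

2.5721 rad/s^2


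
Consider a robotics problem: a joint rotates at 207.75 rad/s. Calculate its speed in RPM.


RPM = 207.75 * 60/(2*pi) = 1983.8664

1983.8664 RPM


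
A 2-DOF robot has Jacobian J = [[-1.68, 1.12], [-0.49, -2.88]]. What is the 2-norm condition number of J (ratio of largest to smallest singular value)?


JJ^T eigenvalues: trace(JJ^T) = 12.6113, det(JJ^T) = det(J)^2 = 29.02192384
s_max^2 = (12.6113 + sqrt(42.95719233))/2 = 9.58273683
s_min^2 = (12.6113 - sqrt(42.95719233))/2 = 3.02856317
kappa = s_max/s_min = sqrt(9.58273683/3.02856317) = 1.7788

1.7788


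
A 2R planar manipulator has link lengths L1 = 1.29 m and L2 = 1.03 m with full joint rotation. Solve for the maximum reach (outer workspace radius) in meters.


r_max = L1 + L2 = 1.29 + 1.03 = 2.3200

2.3200 m


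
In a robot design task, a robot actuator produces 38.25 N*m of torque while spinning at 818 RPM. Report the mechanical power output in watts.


omega = 818 * 2*pi/60 = 85.660760 rad/s
P = tau * omega = 38.25 * 85.660760 = 3276.5241

3276.5241 W


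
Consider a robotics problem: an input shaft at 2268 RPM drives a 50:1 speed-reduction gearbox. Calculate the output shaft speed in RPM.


omega_out = omega_in / N = 2268 / 50 = 45.3600

45.3600 RPM


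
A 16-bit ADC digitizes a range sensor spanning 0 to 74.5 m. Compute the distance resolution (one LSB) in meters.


res = range / 2^n = 74.5/2^16 = 74.5/65536 = 0.0011

0.0011 m


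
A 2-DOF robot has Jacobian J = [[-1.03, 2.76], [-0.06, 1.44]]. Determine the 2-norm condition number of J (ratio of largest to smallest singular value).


JJ^T eigenvalues: trace(JJ^T) = 10.7557, det(JJ^T) = det(J)^2 = 1.73606976
s_max^2 = (10.7557 + sqrt(108.74080345))/2 = 10.59179293
s_min^2 = (10.7557 - sqrt(108.74080345))/2 = 0.16390707
kappa = s_max/s_min = sqrt(10.59179293/0.16390707) = 8.0387

8.0387


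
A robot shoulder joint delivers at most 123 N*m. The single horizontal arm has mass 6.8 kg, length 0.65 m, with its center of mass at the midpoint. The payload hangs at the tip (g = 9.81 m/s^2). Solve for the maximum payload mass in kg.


tau_arm = m_arm*g*(L/2) = 6.8*9.81*0.65/2 = 21.6801 N*m
tau_payload = tau_max - tau_arm = 123 - 21.6801 = 101.3199
m_payload = tau_payload / (g*L) = 101.3199 / (9.81*0.65) = 15.8896

15.8896 kg


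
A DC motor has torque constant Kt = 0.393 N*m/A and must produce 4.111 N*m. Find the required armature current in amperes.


I = tau / Kt = 4.111/0.393 = 10.4606

10.4606 A


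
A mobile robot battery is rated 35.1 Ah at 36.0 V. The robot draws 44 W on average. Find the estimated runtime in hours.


E = 35.1*36.0 = 1263.6000 Wh
t = E/P = 1263.6000/44 = 28.7182

28.7182 hours


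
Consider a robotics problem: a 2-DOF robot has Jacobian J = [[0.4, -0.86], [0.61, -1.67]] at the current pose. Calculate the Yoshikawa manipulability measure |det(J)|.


det(J) = 0.4*-1.67 - (-0.86)*(0.61) = -0.1434
|det(J)| = 0.1434

0.1434


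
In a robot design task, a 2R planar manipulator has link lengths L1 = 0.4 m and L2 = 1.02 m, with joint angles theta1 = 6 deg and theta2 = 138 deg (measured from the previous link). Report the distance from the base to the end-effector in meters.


x = L1*cos(th1) + L2*cos(th1+th2) = -0.427389
y = L1*sin(th1) + L2*sin(th1+th2) = 0.641352
d = sqrt(x^2 + y^2) = sqrt(0.182661 + 0.411332) = 0.7707

0.7707 m


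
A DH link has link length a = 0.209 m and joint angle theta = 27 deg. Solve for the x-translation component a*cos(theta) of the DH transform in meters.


a*cos(theta) = 0.209*cos(27 deg) = 0.1862

0.1862 m


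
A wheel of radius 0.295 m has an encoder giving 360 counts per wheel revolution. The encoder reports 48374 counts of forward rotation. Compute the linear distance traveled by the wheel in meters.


revs = 48374/360 = 134.372222
d = revs * 2*pi*r = 134.372222 * 2*pi*0.295 = 249.0642

249.0642 m


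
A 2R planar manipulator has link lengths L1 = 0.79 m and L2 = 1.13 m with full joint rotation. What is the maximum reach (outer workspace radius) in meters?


r_max = L1 + L2 = 0.79 + 1.13 = 1.9200

1.9200 m


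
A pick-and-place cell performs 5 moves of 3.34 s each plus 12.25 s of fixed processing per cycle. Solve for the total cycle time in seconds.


T = 5*3.34 + 12.25 = 28.9500

28.9500 s


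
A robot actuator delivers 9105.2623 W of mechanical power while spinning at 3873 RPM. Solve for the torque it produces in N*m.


omega = 3873 * 2*pi/60 = 405.579612 rad/s
tau = P / omega = 9105.2623 / 405.579612 = 22.4500

22.4500 N*m


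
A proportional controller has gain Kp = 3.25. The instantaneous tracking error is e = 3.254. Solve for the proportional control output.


u_P = Kp * e = 3.25 * 3.254 = 10.5755

10.5755


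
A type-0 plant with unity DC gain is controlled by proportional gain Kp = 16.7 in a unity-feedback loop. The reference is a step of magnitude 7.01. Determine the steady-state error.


e_ss = R/(1 + Kp) = 7.01/(1 + 16.7) = 7.01/17.7000 = 0.3960

0.3960


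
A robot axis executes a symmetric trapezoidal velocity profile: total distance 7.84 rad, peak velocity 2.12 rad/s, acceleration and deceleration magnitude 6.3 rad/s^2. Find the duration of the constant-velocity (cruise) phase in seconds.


t_acc = v/a = 0.336508 s, d_acc = v^2/(2a) = 0.356698 rad each
d_cruise = 7.84 - 2*0.356698 = 7.126604 rad
t_cruise = d_cruise/v = 7.126604/2.12 = 3.3616

3.3616 s


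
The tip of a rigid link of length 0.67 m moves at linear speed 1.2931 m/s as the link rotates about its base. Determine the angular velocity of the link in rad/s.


omega = v / L = 1.2931 / 0.67 = 1.9300

1.9300 rad/s


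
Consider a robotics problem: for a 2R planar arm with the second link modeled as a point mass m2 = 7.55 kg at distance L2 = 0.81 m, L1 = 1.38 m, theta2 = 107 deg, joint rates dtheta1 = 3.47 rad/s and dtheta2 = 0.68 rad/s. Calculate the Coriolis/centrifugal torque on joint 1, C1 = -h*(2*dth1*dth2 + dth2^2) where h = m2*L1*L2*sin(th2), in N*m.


h = m2*L1*L2*sin(th2) = 7.55*1.38*0.81*sin(107 deg) = 8.070629
C1 = -h*(2*3.47*0.68 + 0.68^2) = -8.070629*5.1816 = -41.8188

-41.8188 N*m


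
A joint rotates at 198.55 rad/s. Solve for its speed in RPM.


RPM = 198.55 * 60/(2*pi) = 1896.0128

1896.0128 RPM


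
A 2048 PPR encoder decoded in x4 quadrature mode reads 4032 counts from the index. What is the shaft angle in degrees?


angle = counts * 360 / (PPR*4) = 4032 * 360 / 8192 = 177.1875

177.1875 degrees


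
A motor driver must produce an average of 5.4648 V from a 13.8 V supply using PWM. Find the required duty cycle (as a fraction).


D = V_avg/V_supply = 5.4648/13.8 = 0.3960

0.3960


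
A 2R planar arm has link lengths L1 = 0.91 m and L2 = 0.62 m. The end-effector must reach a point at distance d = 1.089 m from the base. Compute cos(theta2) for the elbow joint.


cos(th2) = (d^2 - L1^2 - L2^2)/(2*L1*L2) = (1.089^2 - 0.91^2 - 0.62^2)/(2*0.91*0.62) = -0.0236

-0.0236


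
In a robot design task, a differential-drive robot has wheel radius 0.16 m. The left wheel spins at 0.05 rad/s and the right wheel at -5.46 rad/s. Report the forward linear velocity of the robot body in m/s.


v = r*(wR + wL)/2 = 0.16*(-5.46 + 0.05)/2 = -0.4328

-0.4328 m/s


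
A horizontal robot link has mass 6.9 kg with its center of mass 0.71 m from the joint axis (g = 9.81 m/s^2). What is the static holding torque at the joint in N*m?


tau = m*g*L = 6.9 * 9.81 * 0.71 = 48.0592

48.0592 N*m


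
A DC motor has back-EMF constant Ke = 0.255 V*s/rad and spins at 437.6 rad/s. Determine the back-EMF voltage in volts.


V_emf = Ke * omega = 0.255*437.6 = 111.5880

111.5880 V


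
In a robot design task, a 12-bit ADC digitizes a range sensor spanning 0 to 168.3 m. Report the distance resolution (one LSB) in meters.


res = range / 2^n = 168.3/2^12 = 168.3/4096 = 0.0411

0.0411 m


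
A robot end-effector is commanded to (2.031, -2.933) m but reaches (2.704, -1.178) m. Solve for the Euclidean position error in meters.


dx = 2.704 - (2.031) = 0.6730, dy = -1.178 - (-2.933) = 1.7550
err = sqrt(0.452929 + 3.080025) = 1.8796

1.8796 m


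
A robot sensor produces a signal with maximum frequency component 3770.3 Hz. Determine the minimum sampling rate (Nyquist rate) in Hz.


f_s,min = 2*f_max = 2*3770.3 = 7540.6000

7540.6000 Hz


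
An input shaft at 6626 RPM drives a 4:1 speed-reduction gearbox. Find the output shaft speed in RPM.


omega_out = omega_in / N = 6626 / 4 = 1656.5000

1656.5000 RPM


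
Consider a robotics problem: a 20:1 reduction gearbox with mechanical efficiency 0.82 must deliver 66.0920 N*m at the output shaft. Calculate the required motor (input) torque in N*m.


tau_in = tau_out / (N * eta) = 66.0920 / (20 * 0.82) = 4.0300

4.0300 N*m


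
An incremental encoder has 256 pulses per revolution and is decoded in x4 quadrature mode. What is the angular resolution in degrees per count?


resolution = 360 / (PPR * 4) = 360 / 1024 = 0.3516

0.3516 degrees


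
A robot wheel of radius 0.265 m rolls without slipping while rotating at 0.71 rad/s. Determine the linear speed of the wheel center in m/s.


v = omega * r = 0.71 * 0.265 = 0.1882

0.1882 m/s


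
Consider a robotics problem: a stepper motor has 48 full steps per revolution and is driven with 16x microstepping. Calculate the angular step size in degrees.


step = 360/(48*16) = 360/768 = 0.4688

0.4688 degrees


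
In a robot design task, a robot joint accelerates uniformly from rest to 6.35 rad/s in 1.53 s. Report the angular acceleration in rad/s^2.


alpha = delta_omega / t = 6.35 / 1.53 = 4.1503

4.1503 rad/s^2


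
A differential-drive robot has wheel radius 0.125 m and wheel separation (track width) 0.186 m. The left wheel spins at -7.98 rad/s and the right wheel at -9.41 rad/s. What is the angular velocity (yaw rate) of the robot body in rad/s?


omega = r*(wR - wL)/L = 0.125*(-9.41 - (-7.98))/0.186 = -0.9610

-0.9610 rad/s


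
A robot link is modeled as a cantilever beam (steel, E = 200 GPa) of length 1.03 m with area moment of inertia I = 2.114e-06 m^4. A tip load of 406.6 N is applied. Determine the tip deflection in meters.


delta = F*L^3/(3*E*I) = 406.6*1.03^3/(3*2.000e+11*2.114e-06)
      = 444.3027982/1268400 = 3.5029e-04

3.5029e-04 m


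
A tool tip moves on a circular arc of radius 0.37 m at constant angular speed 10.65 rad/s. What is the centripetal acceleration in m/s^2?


a_c = omega^2 * r = 10.65^2 * 0.37 = 41.9663

41.9663 m/s^2


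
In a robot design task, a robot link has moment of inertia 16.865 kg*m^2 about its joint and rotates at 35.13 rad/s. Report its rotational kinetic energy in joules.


KE = (1/2)*I*omega^2 = 0.5*16.865*35.13^2 = 10406.6908

10406.6908 J


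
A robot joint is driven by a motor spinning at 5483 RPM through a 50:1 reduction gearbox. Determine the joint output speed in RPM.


omega_joint = omega_motor / N = 5483 / 50 = 109.6600

109.6600 RPM


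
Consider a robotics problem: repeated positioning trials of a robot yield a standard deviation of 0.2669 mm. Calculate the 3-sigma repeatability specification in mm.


repeatability = 3*sigma = 3*0.2669 = 0.8007

0.8007 mm


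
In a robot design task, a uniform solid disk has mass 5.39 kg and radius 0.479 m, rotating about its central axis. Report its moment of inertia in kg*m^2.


I = (1/2)*m*R^2 = 0.5*5.39*0.479^2 = 0.6183

0.6183 kg*m^2


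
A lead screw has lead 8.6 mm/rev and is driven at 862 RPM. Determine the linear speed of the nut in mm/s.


v = lead * (RPM/60) = 8.6*862/60 = 123.5533

123.5533 mm/s


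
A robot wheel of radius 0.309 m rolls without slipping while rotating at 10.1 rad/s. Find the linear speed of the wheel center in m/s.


v = omega * r = 10.1 * 0.309 = 3.1209

3.1209 m/s


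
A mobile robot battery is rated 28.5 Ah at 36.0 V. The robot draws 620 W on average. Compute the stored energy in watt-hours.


E = capacity * V = 28.5*36.0 = 1026.0000

1026.0000 Wh


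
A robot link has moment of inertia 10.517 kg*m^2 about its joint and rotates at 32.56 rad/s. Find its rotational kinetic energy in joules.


KE = (1/2)*I*omega^2 = 0.5*10.517*32.56^2 = 5574.8177

5574.8177 J


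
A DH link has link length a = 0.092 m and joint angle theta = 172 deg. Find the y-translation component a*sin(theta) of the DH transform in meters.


a*sin(theta) = 0.092*sin(172 deg) = 0.0128

0.0128 m


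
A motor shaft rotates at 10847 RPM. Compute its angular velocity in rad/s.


omega = 10847 * 2*pi/60 = 1135.8952

1135.8952 rad/s


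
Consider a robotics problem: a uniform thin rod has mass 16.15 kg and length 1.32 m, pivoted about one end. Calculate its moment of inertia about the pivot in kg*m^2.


I = (1/3)*m*L^2 = (1/3)*16.15*1.32^2 = 9.3799

9.3799 kg*m^2


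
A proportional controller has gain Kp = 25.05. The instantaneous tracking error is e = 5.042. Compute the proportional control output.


u_P = Kp * e = 25.05 * 5.042 = 126.3021

126.3021


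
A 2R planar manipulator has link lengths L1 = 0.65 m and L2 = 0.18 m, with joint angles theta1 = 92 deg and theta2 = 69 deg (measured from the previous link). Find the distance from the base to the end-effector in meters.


x = L1*cos(th1) + L2*cos(th1+th2) = -0.192878
y = L1*sin(th1) + L2*sin(th1+th2) = 0.708206
d = sqrt(x^2 + y^2) = sqrt(0.037202 + 0.501556) = 0.7340

0.7340 m


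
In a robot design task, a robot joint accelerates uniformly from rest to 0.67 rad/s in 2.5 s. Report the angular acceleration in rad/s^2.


alpha = delta_omega / t = 0.67 / 2.5 = 0.2680

0.2680 rad/s^2


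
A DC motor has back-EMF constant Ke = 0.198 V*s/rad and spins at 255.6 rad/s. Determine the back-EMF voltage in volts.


V_emf = Ke * omega = 0.198*255.6 = 50.6088

50.6088 V


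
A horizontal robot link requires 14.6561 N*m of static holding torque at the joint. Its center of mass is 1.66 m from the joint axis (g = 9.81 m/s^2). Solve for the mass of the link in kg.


m = tau / (g*L) = 14.6561 / (9.81 * 1.66) = 0.9000

0.9000 kg


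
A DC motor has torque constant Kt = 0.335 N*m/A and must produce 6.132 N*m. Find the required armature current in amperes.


I = tau / Kt = 6.132/0.335 = 18.3045

18.3045 A


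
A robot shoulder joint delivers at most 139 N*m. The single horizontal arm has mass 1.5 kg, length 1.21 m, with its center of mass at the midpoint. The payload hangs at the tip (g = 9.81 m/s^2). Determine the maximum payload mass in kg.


tau_arm = m_arm*g*(L/2) = 1.5*9.81*1.21/2 = 8.9026 N*m
tau_payload = tau_max - tau_arm = 139 - 8.9026 = 130.0974
m_payload = tau_payload / (g*L) = 130.0974 / (9.81*1.21) = 10.9601

10.9601 kg


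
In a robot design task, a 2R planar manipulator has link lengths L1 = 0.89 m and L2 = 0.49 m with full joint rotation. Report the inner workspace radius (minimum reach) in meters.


r_min = |L1 - L2| = |0.89 - 0.49| = 0.4000

0.4000 m


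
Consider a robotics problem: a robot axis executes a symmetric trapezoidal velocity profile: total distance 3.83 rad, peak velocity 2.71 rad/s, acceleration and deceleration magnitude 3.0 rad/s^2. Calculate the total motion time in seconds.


t_acc = v/a = 2.71/3.0 = 0.903333 s
d_acc = v^2/(2a) = 1.224017 rad (each ramp)
d_cruise = 3.83 - 2*1.224017 = 1.381966 rad
t_cruise = 1.381966/2.71 = 0.509951 s
t_total = 2*0.903333 + 0.509951 = 2.3166

2.3166 s


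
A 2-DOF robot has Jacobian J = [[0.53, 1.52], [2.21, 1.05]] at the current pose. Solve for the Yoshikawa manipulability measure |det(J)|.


det(J) = 0.53*1.05 - (1.52)*(2.21) = -2.8027
|det(J)| = 2.8027

2.8027


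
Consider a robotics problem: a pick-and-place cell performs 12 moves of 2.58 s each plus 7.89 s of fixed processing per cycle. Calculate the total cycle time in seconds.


T = 12*2.58 + 7.89 = 38.8500

38.8500 s


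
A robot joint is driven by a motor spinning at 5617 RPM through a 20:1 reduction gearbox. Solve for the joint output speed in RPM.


omega_joint = omega_motor / N = 5617 / 20 = 280.8500

280.8500 RPM


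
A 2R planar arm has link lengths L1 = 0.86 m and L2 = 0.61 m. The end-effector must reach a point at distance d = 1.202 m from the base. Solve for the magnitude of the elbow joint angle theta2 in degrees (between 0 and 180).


cos(th2) = (d^2 - L1^2 - L2^2)/(2*L1*L2) = (1.202^2 - 0.86^2 - 0.61^2)/(2*0.86*0.61) = 0.31748380
th2 = acos(0.31748380) = 71.4892 deg

71.4892 degrees


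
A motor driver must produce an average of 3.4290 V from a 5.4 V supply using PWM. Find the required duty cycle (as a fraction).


D = V_avg/V_supply = 3.4290/5.4 = 0.6350

0.6350


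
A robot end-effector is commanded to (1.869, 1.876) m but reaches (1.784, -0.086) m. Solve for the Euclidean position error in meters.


dx = 1.784 - (1.869) = -0.0850, dy = -0.086 - (1.876) = -1.9620
err = sqrt(0.007225 + 3.849444) = 1.9638

1.9638 m


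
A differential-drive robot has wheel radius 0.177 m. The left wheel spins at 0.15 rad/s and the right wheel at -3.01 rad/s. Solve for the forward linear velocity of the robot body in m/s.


v = r*(wR + wL)/2 = 0.177*(-3.01 + 0.15)/2 = -0.2531

-0.2531 m/s


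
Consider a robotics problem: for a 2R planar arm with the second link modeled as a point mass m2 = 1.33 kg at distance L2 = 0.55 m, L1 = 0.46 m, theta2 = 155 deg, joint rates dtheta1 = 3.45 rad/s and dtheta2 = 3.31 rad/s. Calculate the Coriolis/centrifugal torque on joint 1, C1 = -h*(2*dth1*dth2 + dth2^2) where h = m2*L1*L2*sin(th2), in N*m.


h = m2*L1*L2*sin(th2) = 1.33*0.46*0.55*sin(155 deg) = 0.142207
C1 = -h*(2*3.45*3.31 + 3.31^2) = -0.142207*33.7951 = -4.8059

-4.8059 N*m


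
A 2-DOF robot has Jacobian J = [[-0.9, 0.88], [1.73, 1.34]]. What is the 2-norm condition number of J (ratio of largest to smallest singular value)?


JJ^T eigenvalues: trace(JJ^T) = 6.3729, det(JJ^T) = det(J)^2 = 7.44416656
s_max^2 = (6.3729 + sqrt(10.83718817))/2 = 4.83244424
s_min^2 = (6.3729 - sqrt(10.83718817))/2 = 1.54045576
kappa = s_max/s_min = sqrt(4.83244424/1.54045576) = 1.7712

1.7712


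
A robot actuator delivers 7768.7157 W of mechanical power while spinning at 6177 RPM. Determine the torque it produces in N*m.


omega = 6177 * 2*pi/60 = 646.853927 rad/s
tau = P / omega = 7768.7157 / 646.853927 = 12.0100

12.0100 N*m


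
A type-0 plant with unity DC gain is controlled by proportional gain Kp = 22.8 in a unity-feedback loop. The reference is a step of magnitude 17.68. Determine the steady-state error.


e_ss = R/(1 + Kp) = 17.68/(1 + 22.8) = 17.68/23.8000 = 0.7429

0.7429


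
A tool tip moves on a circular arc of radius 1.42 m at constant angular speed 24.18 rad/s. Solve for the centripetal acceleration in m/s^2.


a_c = omega^2 * r = 24.18^2 * 1.42 = 830.2348

830.2348 m/s^2


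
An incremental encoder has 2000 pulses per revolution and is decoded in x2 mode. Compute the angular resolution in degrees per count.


resolution = 360 / (PPR * 2) = 360 / 4000 = 0.0900

0.0900 degrees


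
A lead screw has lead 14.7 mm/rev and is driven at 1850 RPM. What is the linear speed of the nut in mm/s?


v = lead * (RPM/60) = 14.7*1850/60 = 453.2500

453.2500 mm/s


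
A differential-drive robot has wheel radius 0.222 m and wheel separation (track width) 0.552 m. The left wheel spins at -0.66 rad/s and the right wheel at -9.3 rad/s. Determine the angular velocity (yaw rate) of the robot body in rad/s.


omega = r*(wR - wL)/L = 0.222*(-9.3 - (-0.66))/0.552 = -3.4748

-3.4748 rad/s


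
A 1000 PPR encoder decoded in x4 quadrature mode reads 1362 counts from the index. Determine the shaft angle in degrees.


angle = counts * 360 / (PPR*4) = 1362 * 360 / 4000 = 122.5800

122.5800 degrees


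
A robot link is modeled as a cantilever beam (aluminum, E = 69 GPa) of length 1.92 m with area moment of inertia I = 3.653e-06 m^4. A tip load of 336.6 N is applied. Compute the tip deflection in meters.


delta = F*L^3/(3*E*I) = 336.6*1.92^3/(3*6.900e+10*3.653e-06)
      = 2382.4171008/756171 = 0.0032

0.0032 m


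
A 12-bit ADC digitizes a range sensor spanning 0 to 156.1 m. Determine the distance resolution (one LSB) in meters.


res = range / 2^n = 156.1/2^12 = 156.1/4096 = 0.0381

0.0381 m


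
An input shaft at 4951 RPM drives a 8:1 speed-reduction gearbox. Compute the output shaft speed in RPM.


omega_out = omega_in / N = 4951 / 8 = 618.8750

618.8750 RPM


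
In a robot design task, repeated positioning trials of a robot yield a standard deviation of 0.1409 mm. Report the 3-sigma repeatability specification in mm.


repeatability = 3*sigma = 3*0.1409 = 0.4227

0.4227 mm


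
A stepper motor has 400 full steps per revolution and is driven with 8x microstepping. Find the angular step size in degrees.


step = 360/(400*8) = 360/3200 = 0.1125

0.1125 degrees


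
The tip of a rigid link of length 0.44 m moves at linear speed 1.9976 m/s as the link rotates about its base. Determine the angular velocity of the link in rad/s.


omega = v / L = 1.9976 / 0.44 = 4.5400

4.5400 rad/s


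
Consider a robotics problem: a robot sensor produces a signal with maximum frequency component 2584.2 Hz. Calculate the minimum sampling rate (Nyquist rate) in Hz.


f_s,min = 2*f_max = 2*2584.2 = 5168.4000

5168.4000 Hz


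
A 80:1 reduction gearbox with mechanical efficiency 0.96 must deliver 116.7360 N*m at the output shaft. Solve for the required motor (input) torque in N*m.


tau_in = tau_out / (N * eta) = 116.7360 / (80 * 0.96) = 1.5200

1.5200 N*m


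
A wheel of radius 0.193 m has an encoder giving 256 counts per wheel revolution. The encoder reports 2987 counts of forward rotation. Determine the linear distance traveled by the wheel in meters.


revs = 2987/256 = 11.667969
d = revs * 2*pi*r = 11.667969 * 2*pi*0.193 = 14.1492

14.1492 m


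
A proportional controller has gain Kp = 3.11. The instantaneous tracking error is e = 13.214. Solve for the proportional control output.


u_P = Kp * e = 3.11 * 13.214 = 41.0955

41.0955


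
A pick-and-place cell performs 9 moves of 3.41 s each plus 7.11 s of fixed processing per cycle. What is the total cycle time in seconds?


T = 9*3.41 + 7.11 = 37.8000

37.8000 s


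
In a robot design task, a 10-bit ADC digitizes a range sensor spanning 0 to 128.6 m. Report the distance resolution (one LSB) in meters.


res = range / 2^n = 128.6/2^10 = 128.6/1024 = 0.1256

0.1256 m


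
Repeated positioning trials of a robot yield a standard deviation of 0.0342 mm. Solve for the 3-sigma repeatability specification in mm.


repeatability = 3*sigma = 3*0.0342 = 0.1026

0.1026 mm


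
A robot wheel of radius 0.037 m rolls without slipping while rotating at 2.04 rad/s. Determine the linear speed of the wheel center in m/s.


v = omega * r = 2.04 * 0.037 = 0.0755

0.0755 m/s


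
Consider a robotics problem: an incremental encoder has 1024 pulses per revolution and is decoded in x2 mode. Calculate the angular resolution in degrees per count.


resolution = 360 / (PPR * 2) = 360 / 2048 = 0.1758

0.1758 degrees


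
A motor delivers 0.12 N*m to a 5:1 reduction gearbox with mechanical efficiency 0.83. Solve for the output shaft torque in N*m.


tau_out = tau_in * N * eta = 0.12 * 5 * 0.83 = 0.4980

0.4980 N*m


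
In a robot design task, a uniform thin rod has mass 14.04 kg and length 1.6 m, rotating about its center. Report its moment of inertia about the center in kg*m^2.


I = (1/12)*m*L^2 = (1/12)*14.04*1.6^2 = 2.9952

2.9952 kg*m^2


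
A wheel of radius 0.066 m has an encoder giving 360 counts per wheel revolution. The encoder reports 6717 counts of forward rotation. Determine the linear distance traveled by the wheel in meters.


revs = 6717/360 = 18.658333
d = revs * 2*pi*r = 18.658333 * 2*pi*0.066 = 7.7374

7.7374 m


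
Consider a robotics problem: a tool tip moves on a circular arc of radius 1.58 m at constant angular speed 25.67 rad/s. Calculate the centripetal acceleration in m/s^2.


a_c = omega^2 * r = 25.67^2 * 1.58 = 1041.1393

1041.1393 m/s^2


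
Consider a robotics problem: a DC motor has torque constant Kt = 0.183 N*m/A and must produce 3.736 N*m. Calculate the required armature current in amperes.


I = tau / Kt = 3.736/0.183 = 20.4153

20.4153 A


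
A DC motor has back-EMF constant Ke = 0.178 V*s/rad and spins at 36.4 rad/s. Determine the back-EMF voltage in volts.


V_emf = Ke * omega = 0.178*36.4 = 6.4792

6.4792 V


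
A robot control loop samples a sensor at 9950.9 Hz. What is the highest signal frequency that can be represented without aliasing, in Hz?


f_max = f_s/2 = 9950.9/2 = 4975.4500

4975.4500 Hz


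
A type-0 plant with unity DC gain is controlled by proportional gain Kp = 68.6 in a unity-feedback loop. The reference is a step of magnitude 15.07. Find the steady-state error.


e_ss = R/(1 + Kp) = 15.07/(1 + 68.6) = 15.07/69.6000 = 0.2165

0.2165


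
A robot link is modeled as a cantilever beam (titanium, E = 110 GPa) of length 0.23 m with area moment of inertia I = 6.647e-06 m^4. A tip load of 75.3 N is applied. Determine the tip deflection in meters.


delta = F*L^3/(3*E*I) = 75.3*0.23^3/(3*1.100e+11*6.647e-06)
      = 0.9161751/2193510 = 4.1768e-07

4.1768e-07 m


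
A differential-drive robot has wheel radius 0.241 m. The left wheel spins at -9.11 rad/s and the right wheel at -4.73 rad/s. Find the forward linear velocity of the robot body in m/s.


v = r*(wR + wL)/2 = 0.241*(-4.73 + -9.11)/2 = -1.6677

-1.6677 m/s


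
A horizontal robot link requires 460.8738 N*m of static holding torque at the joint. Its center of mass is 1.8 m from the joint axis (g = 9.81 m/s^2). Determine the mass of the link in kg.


m = tau / (g*L) = 460.8738 / (9.81 * 1.8) = 26.1000

26.1000 kg


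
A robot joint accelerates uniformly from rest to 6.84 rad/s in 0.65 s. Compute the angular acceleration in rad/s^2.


alpha = delta_omega / t = 6.84 / 0.65 = 10.5231

10.5231 rad/s^2


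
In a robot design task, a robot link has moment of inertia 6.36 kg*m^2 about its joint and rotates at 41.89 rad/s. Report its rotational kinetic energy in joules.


KE = (1/2)*I*omega^2 = 0.5*6.36*41.89^2 = 5580.1753

5580.1753 J


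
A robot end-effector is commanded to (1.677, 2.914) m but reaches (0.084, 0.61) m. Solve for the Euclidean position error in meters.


dx = 0.084 - (1.677) = -1.5930, dy = 0.61 - (2.914) = -2.3040
err = sqrt(2.537649 + 5.308416) = 2.8011

2.8011 m


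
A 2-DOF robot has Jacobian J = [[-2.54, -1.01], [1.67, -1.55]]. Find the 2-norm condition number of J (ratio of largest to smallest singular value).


JJ^T eigenvalues: trace(JJ^T) = 12.6631, det(JJ^T) = det(J)^2 = 31.62600169
s_max^2 = (12.6631 + sqrt(33.85009485))/2 = 9.24059172
s_min^2 = (12.6631 - sqrt(33.85009485))/2 = 3.42250828
kappa = s_max/s_min = sqrt(9.24059172/3.42250828) = 1.6432

1.6432


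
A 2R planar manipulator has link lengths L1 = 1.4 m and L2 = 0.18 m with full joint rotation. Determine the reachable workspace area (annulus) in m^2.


r_max = L1 + L2 = 1.5800, r_min = |L1 - L2| = 1.2200
A = pi*(r_max^2 - r_min^2) = pi*(2.4964 - 1.4884) = 3.1667

3.1667 m^2


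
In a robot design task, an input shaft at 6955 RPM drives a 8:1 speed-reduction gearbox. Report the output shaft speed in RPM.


omega_out = omega_in / N = 6955 / 8 = 869.3750

869.3750 RPM


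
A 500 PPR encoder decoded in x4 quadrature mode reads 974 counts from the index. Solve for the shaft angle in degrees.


angle = counts * 360 / (PPR*4) = 974 * 360 / 2000 = 175.3200

175.3200 degrees


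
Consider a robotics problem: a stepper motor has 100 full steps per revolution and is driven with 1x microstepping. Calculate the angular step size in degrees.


step = 360/(100*1) = 360/100 = 3.6000

3.6000 degrees


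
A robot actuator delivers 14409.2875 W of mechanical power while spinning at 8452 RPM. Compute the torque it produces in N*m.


omega = 8452 * 2*pi/60 = 885.091370 rad/s
tau = P / omega = 14409.2875 / 885.091370 = 16.2800

16.2800 N*m


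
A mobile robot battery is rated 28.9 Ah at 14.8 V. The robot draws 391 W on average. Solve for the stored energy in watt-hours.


E = capacity * V = 28.9*14.8 = 427.7200

427.7200 Wh


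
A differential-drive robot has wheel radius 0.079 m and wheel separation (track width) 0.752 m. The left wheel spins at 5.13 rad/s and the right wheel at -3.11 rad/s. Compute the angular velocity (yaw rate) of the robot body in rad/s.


omega = r*(wR - wL)/L = 0.079*(-3.11 - (5.13))/0.752 = -0.8656

-0.8656 rad/s
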